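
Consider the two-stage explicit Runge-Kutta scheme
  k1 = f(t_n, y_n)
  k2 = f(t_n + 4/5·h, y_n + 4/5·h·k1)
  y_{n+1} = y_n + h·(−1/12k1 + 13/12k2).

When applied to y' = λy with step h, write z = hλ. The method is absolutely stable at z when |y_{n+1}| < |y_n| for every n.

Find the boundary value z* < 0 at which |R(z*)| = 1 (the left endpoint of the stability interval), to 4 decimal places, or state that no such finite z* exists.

z* = -1.1538.

On y'=λy, z=hλ:
  k1=λy_n ⇒ h·k1=z·y_n;  k2=λ(1+4/5z)y_n ⇒ h·k2=z(1+4/5z)y_n
  y_{n+1}/y_n = 1 − 1/12z + 13/12z(1+4/5z) = 1 + z + 13/15z²
  Hence R(z) = 1 + z + 13/15z².

Need |R(x)|<1, x<0.
x=-0.7: |R|=0.7247
R=1: x+13/15x²=0 ⇒ x=−15/13=-1.1538; min R=1−1/(4·13/15)=0.7115>−1
Confirm numerically:
  x=-1.010: |R|=0.87409 <1
  x=-0.930: |R|=0.81958 <1
  x=-0.667: |R|=0.71857 <1
  x=-0.656: |R|=0.71696 <1
  x=-1.664: |R|=1.73571 >1
  x=-1.459: |R|=1.38586 >1
Interval (-1.1538, 0).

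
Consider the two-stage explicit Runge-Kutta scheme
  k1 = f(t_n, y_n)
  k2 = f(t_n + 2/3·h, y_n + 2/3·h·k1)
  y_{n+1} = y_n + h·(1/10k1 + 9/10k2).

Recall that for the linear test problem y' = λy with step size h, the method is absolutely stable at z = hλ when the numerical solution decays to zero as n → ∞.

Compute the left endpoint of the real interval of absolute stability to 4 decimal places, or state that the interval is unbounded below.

z* = -1.6667.

On y'=λy, z=hλ:
  k1=λy_n ⇒ h·k1=z·y_n;  k2=λ(1+2/3z)y_n ⇒ h·k2=z(1+2/3z)y_n
  y_{n+1}/y_n = 1 + 1/10z + 9/10z(1+2/3z) = 1 + z + 3/5z²
  so R(z) = 1 + z + 3/5z².

Need |R(x)|<1, x<0.
x=-0.56: |R|=0.6282
R=1: x+3/5x²=0 ⇒ x=−5/3=-1.6667; min R=1−1/(4·3/5)=0.5833>−1
Confirm numerically:
  x=-1.632: |R|=0.96605 <1
  x=-1.477: |R|=0.83192 <1
  x=-0.671: |R|=0.59914 <1
  x=-2.188: |R|=1.68441 >1
  x=-2.063: |R|=1.49058 >1
  x=-1.871: |R|=1.22938 >1
Interval (-1.6667, 0).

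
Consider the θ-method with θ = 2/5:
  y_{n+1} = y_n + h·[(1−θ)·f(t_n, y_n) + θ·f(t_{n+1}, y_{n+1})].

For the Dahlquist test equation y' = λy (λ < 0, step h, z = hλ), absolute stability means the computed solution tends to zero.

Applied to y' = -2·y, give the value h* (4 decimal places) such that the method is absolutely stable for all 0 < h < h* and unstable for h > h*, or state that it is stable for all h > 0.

(-10.0000,0); λ=-2 ⇒ h* = (10)/2 = 5.0000.

Test eqn y'=λy, z=hλ:
  y_{n+1} = y_n + z·[3/5·y_n + 2/5·y_{n+1}] ⇒ (1 − 2/5z)y_{n+1} = (1 + 3/5z)y_n
  R(z) = (1 + 3/5z)/(1 − 2/5z).

Need |R(x)|<1, x<0.
x=-1.51: |R|=0.0586
R=−1: 1+3/5x = −1+2/5x ⇒ -1/5x=2 ⇒ x=2/(-1/5)=-10.0000
Confirm numerically:
  x=-9.129: |R|=0.96255 <1
  x=-7.628: |R|=0.88290 <1
  x=-5.642: |R|=0.73238 <1
  x=-10.438: |R|=1.01693 >1
  x=-10.422: |R|=1.01633 >1
So |R|<1 on (-10.0000, 0).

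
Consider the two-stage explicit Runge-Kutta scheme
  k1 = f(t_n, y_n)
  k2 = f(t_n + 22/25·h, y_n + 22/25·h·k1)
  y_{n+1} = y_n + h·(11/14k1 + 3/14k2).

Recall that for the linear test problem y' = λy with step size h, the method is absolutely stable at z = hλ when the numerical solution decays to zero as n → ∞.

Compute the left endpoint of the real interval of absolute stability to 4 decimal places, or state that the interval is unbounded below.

With y'=λy (z=hλ):
  k1=λy_n ⇒ h·k1=z·y_n;  k2=λ(1+22/25z)y_n ⇒ h·k2=z(1+22/25z)y_n
  y_{n+1}/y_n = 1 + 11/14z + 3/14z(1+22/25z) = 1 + z + 33/175z²
  ⇒ R(z) = 1 + z + 33/175z².

Solve |R(x)|<1 on ℝ⁻.
x=-0.6: |R|=0.4679
R=1: x+33/175x²=0 ⇒ x=−175/33=-5.3030; min R=1−1/(4·33/175)=-0.3258>−1
Confirm numerically:
  x=-4.454: |R|=0.28690 <1
  x=-3.777: |R|=0.08689 <1
  x=-2.767: |R|=0.32324 <1
  x=-5.555: |R|=1.26394 >1
  x=-5.498: |R|=1.20214 >1
  x=-5.451: |R|=1.15210 >1
So |R|<1 on (-5.3030, 0).

z* = -5.3030.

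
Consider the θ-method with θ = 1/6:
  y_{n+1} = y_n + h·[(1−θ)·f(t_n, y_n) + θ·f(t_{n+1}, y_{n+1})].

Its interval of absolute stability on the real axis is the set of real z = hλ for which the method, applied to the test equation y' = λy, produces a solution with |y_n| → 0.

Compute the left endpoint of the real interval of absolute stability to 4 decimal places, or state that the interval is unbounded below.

On y'=λy, z=hλ:
  y_{n+1} = y_n + z·[5/6·y_n + 1/6·y_{n+1}] ⇒ (1 − 1/6z)y_{n+1} = (1 + 5/6z)y_n
  R(z) = (1 + 5/6z)/(1 − 1/6z).

Solve |R(x)|<1 on ℝ⁻.
x=-0.55: |R|=0.4962
R=−1: 1+5/6x = −1+1/6x ⇒ -2/3x=2 ⇒ x=2/(-2/3)=-3.0000
Confirm numerically:
  x=-2.505: |R|=0.76720 <1
  x=-2.168: |R|=0.59256 <1
  x=-1.575: |R|=0.24752 <1
  x=-3.457: |R|=1.19330 >1
  x=-3.209: |R|=1.09078 >1
So |R|<1 on (-3.0000, 0).

z* = -3.0000.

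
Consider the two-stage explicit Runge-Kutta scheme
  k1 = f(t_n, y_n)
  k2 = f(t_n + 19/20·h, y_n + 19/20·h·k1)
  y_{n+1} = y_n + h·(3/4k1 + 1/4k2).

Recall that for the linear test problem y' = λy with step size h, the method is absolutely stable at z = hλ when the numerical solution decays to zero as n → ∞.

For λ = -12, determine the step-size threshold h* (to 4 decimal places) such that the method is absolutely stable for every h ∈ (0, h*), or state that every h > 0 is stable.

(-4.2105,0); λ=-12 ⇒ h* = (80/19)/12 = 0.3509.

On y'=λy, z=hλ:
  k1=λy_n ⇒ h·k1=z·y_n;  k2=λ(1+19/20z)y_n ⇒ h·k2=z(1+19/20z)y_n
  y_{n+1}/y_n = 1 + 3/4z + 1/4z(1+19/20z) = 1 + z + 19/80z²
  so R(z) = 1 + z + 19/80z².

Find x<0 with |R(x)|<1.
x=-1.45: |R|=0.0493
R=1: x+19/80x²=0 ⇒ x=−80/19=-4.2105; min R=1−1/(4·19/80)=-0.0526>−1
Confirm numerically:
  x=-2.074: |R|=0.05240 <1
  x=-2.027: |R|=0.05118 <1
  x=-1.985: |R|=0.04920 <1
  x=-4.768: |R|=1.63128 >1
  x=-4.748: |R|=1.60608 >1
Interval (-4.2105, 0).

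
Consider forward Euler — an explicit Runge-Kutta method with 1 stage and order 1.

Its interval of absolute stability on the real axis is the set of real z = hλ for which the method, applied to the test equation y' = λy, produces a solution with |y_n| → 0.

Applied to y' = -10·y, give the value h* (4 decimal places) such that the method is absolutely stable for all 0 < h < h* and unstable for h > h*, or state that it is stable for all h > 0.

Set f=λy, z=hλ:
  order 1, 1-stage ⇒ R(z)=1+z
  (e.g. R(-1.72)=-0.72000, |R|=0.72000)

Find x<0 with |R(x)|<1.
x=-1.72: |R|=0.7200
|R(-2.38)|=1.3800 |R(-1.17)|=0.1700 |R(-0.51)|=0.4900
Bisect:
  x_lo=-2.5160 |R|=1.5160  x_hi=-0.3913 |R|=0.6087
  mid=-1.45362 |R|=0.45362 →hi
  mid=-1.98480 |R|=0.98480 →hi
  mid=-2.25039 |R|=1.25039 →lo
  mid=-2.11759 |R|=1.11759 →lo
  mid=-2.05119 |R|=1.05119 →lo
  mid=-2.01800 |R|=1.01800 →lo
  mid=-2.00140 |R|=1.00140 →lo
  mid=-1.99310 |R|=0.99310 →hi
  ...
  [-2.00010,-1.99997] ⇒ x*=-2.0000
Stable set (-2.0000, 0).

(-2.0000,0); λ=-10 ⇒ h* = 0.2000.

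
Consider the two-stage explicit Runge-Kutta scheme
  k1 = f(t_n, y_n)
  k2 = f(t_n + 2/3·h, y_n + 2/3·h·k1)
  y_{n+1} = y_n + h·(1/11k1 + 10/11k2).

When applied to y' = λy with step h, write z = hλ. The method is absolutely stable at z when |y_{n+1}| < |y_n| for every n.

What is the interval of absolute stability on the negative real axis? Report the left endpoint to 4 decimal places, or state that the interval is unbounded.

On y'=λy, z=hλ:
  k1=λy_n ⇒ h·k1=z·y_n;  k2=λ(1+2/3z)y_n ⇒ h·k2=z(1+2/3z)y_n
  y_{n+1}/y_n = 1 + 1/11z + 10/11z(1+2/3z) = 1 + z + 20/33z²
  so R(z) = 1 + z + 20/33z².

Find x<0 with |R(x)|<1.
x=-0.71: |R|=0.5955
R=1: x+20/33x²=0 ⇒ x=−33/20=-1.6500; min R=1−1/(4·20/33)=0.5875>−1
Confirm numerically:
  x=-1.563: |R|=0.91759 <1
  x=-1.544: |R|=0.90081 <1
  x=-1.117: |R|=0.63918 <1
  x=-0.744: |R|=0.59148 <1
  x=-2.222: |R|=1.77029 >1
  x=-2.176: |R|=1.69368 >1
  x=-1.826: |R|=1.19477 >1
Interval (-1.6500, 0).

(-1.6500, 0).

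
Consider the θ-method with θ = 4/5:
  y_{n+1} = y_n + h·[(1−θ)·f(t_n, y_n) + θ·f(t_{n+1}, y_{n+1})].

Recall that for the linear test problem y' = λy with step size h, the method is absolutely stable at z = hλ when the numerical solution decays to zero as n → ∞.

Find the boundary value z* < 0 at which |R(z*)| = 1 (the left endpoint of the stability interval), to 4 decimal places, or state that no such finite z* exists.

With y'=λy (z=hλ):
  y_{n+1} = y_n + z·[1/5·y_n + 4/5·y_{n+1}] ⇒ (1 − 4/5z)y_{n+1} = (1 + 1/5z)y_n
  R(z) = (1 + 1/5z)/(1 − 4/5z).

Solve |R(x)|<1 on ℝ⁻.
x=-1.5: |R|=0.3182
x=-2: |R|=0.2308
x=-10: |R|=0.1111
x=-100: |R|=0.2346
θ=4/5≥1/2 ⇒ |1+1/5x|<|1−4/5x| ∀x<0 ⇒ interval (−∞,0).

(−∞, 0) — no finite endpoint.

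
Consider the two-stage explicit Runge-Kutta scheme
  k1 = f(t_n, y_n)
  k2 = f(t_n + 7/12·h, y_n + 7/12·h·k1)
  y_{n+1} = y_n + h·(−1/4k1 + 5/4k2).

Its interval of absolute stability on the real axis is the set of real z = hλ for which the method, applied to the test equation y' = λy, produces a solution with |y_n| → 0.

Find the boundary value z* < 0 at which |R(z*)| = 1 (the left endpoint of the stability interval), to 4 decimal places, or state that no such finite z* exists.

z* = -1.3714.

With y'=λy (z=hλ):
  k1=λy_n ⇒ h·k1=z·y_n;  k2=λ(1+7/12z)y_n ⇒ h·k2=z(1+7/12z)y_n
  y_{n+1}/y_n = 1 − 1/4z + 5/4z(1+7/12z) = 1 + z + 35/48z²
  so R(z) = 1 + z + 35/48z².

Find x<0 with |R(x)|<1.
x=-0.77: |R|=0.6623
R=1: x+35/48x²=0 ⇒ x=−48/35=-1.3714; min R=1−1/(4·35/48)=0.6571>−1
Confirm numerically:
  x=-1.094: |R|=0.77869 <1
  x=-0.763: |R|=0.66150 <1
  x=-0.655: |R|=0.65783 <1
  x=-1.777: |R|=1.52551 >1
  x=-1.422: |R|=1.05244 >1
Interval (-1.3714, 0).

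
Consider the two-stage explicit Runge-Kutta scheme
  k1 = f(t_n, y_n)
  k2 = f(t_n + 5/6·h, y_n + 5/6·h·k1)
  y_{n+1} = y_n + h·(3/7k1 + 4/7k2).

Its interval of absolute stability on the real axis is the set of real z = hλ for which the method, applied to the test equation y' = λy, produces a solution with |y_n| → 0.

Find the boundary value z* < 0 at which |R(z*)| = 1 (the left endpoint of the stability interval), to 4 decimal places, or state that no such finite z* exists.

left endpoint -2.1000.

With y'=λy (z=hλ):
  k1=λy_n ⇒ h·k1=z·y_n;  k2=λ(1+5/6z)y_n ⇒ h·k2=z(1+5/6z)y_n
  y_{n+1}/y_n = 1 + 3/7z + 4/7z(1+5/6z) = 1 + z + 10/21z²
  so R(z) = 1 + z + 10/21z².

Need |R(x)|<1, x<0.
x=-0.61: |R|=0.5672
R=1: x+10/21x²=0 ⇒ x=−21/10=-2.1000; min R=1−1/(4·10/21)=0.4750>−1
Confirm numerically:
  x=-2.054: |R|=0.95501 <1
  x=-1.676: |R|=0.66161 <1
  x=-0.962: |R|=0.47869 <1
  x=-2.548: |R|=1.54357 >1
  x=-2.392: |R|=1.33260 >1
  x=-2.360: |R|=1.29219 >1
So |R|<1 on (-2.1000, 0).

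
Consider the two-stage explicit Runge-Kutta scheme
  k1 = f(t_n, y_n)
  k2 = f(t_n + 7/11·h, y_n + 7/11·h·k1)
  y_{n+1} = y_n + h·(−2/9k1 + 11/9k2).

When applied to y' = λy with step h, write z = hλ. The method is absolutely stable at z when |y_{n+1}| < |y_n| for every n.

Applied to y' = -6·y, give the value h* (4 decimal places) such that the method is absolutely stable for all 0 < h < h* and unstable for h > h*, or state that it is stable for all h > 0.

(-1.2857,0); λ=-6 ⇒ h* = (9/7)/6 = 0.2143.

Test eqn y'=λy, z=hλ:
  k1=λy_n ⇒ h·k1=z·y_n;  k2=λ(1+7/11z)y_n ⇒ h·k2=z(1+7/11z)y_n
  y_{n+1}/y_n = 1 − 2/9z + 11/9z(1+7/11z) = 1 + z + 7/9z²
  ⇒ R(z) = 1 + z + 7/9z².

Find x<0 with |R(x)|<1.
x=-1.28: |R|=0.9943
R=1: x+7/9x²=0 ⇒ x=−9/7=-1.2857; min R=1−1/(4·7/9)=0.6786>−1
Confirm numerically:
  x=-1.035: |R|=0.79817 <1
  x=-0.709: |R|=0.68197 <1
  x=-0.673: |R|=0.67928 <1
  x=-0.551: |R|=0.68513 <1
  x=-1.622: |R|=1.42424 >1
  x=-1.587: |R|=1.37189 >1
  x=-1.535: |R|=1.29762 >1
Stable set (-1.2857, 0).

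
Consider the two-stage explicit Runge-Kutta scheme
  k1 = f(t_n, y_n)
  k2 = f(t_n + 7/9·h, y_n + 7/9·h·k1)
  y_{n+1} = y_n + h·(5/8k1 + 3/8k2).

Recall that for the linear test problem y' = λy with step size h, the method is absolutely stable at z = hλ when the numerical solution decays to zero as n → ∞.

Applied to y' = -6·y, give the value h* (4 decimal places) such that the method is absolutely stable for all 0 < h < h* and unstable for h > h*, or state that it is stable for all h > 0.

(-3.4286,0); λ=-6 ⇒ h* = (24/7)/6 = 0.5714.

Test eqn y'=λy, z=hλ:
  k1=λy_n ⇒ h·k1=z·y_n;  k2=λ(1+7/9z)y_n ⇒ h·k2=z(1+7/9z)y_n
  y_{n+1}/y_n = 1 + 5/8z + 3/8z(1+7/9z) = 1 + z + 7/24z²
  Hence R(z) = 1 + z + 7/24z².

Find x<0 with |R(x)|<1.
x=-1.06: |R|=0.2677
R=1: x+7/24x²=0 ⇒ x=−24/7=-3.4286; min R=1−1/(4·7/24)=0.1429>−1
Confirm numerically:
  x=-2.329: |R|=0.25307 <1
  x=-2.323: |R|=0.25093 <1
  x=-1.747: |R|=0.14317 <1
  x=-4.007: |R|=1.67601 >1
  x=-3.584: |R|=1.16247 >1
Interval (-3.4286, 0).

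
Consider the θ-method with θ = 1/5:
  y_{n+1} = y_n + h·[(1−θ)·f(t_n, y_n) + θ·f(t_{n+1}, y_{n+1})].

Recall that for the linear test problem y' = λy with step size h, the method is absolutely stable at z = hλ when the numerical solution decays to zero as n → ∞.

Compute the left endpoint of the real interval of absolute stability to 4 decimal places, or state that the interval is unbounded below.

Test eqn y'=λy, z=hλ:
  y_{n+1} = y_n + z·[4/5·y_n + 1/5·y_{n+1}] ⇒ (1 − 1/5z)y_{n+1} = (1 + 4/5z)y_n
  ⇒ R(z) = (1 + 4/5z)/(1 − 1/5z).

Solve |R(x)|<1 on ℝ⁻.
x=-1.02: |R|=0.1528
R=−1: 1+4/5x = −1+1/5x ⇒ -3/5x=2 ⇒ x=2/(-3/5)=-3.3333
Confirm numerically:
  x=-2.205: |R|=0.53019 <1
  x=-1.919: |R|=0.38676 <1
  x=-3.855: |R|=1.17674 >1
  x=-3.801: |R|=1.15941 >1
So |R|<1 on (-3.3333, 0).

left endpoint -3.3333.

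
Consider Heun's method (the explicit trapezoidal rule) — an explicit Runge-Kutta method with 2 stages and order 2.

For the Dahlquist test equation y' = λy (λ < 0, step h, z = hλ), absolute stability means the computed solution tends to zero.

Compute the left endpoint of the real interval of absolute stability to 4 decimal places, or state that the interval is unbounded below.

With y'=λy (z=hλ):
  order 2, 2-stage ⇒ R(z)=1+z+z^2/2
  (e.g. R(-0.52)=0.61520, |R|=0.61520)

Solve |R(x)|<1 on ℝ⁻.
x=-0.52: |R|=0.6152
|R(-2.02)|=1.0202 |R(-1.83)|=0.8445 |R(-0.8)|=0.5200
Bisect:
  x_lo=-2.7987 |R|=2.1177  x_hi=-0.0945 |R|=0.9099
  mid=-1.44663 |R|=0.59974 →hi
  mid=-2.12267 |R|=1.13020 →lo
  mid=-1.78465 |R|=0.80784 →hi
  mid=-1.95366 |R|=0.95474 →hi
  mid=-2.03817 |R|=1.03890 →lo
  mid=-1.99591 |R|=0.99592 →hi
  mid=-2.01704 |R|=1.01719 →lo
  mid=-2.00648 |R|=1.00650 →lo
  ...
  [-2.00004,-1.99988] ⇒ x*=-2.0000
Stable set (-2.0000, 0).

left endpoint -2.0000.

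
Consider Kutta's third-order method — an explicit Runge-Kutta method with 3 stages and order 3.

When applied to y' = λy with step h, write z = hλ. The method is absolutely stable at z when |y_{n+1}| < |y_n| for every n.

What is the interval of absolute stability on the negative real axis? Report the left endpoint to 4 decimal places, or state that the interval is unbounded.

z∈(-2.5127,0).

Test eqn y'=λy, z=hλ:
  order 3, 3-stage ⇒ R(z)=1+z+z^2/2+z^3/6
  (e.g. R(-0.41)=0.66256, |R|=0.66256)

Find x<0 with |R(x)|<1.
x=-0.41: |R|=0.6626
|R(-2.1)|=0.4385 |R(-0.69)|=0.4933 |R(-0.68)|=0.4988
Bisect:
  x_lo=-3.3587 |R|=3.0331  x_hi=-0.0914 |R|=0.9126
  mid=-1.72506 |R|=0.09272 →hi
  mid=-2.54188 |R|=1.04855 →lo
  mid=-2.13347 |R|=0.47610 →hi
  mid=-2.33767 |R|=0.73444 →hi
  mid=-2.43978 |R|=0.88399 →hi
  mid=-2.49083 |R|=0.96432 →hi
  mid=-2.51635 |R|=1.00594 →lo
  ...
  [-2.51276,-2.51256] ⇒ x*=-2.5127
So |R|<1 on (-2.5127, 0).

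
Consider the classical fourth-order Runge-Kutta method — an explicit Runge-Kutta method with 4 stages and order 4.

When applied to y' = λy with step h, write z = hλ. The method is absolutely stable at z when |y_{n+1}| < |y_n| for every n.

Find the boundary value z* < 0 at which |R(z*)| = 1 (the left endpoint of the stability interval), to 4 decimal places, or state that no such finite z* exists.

left endpoint -2.7853.

Test eqn y'=λy, z=hλ:
  order 4, 4-stage ⇒ R(z)=1+z+z^2/2+z^3/6+z^4/24
  (e.g. R(-1.62)=0.27059, |R|=0.27059)

Need |R(x)|<1, x<0.
x=-1.62: |R|=0.2706
|R(-2.28)|=0.4698 |R(-1.89)|=0.3025 |R(-0.91)|=0.4070
Bisect:
  x_lo=-3.5587 |R|=2.9447  x_hi=-0.2688 |R|=0.7643
  mid=-1.91374 |R|=0.30820 →hi
  mid=-2.73621 |R|=0.92848 →hi
  mid=-3.14744 |R|=1.69815 →lo
  mid=-2.94183 |R|=1.26282 →lo
  mid=-2.83902 |R|=1.08407 →lo
  mid=-2.78761 |R|=1.00350 →lo
  mid=-2.76191 |R|=0.96531 →hi
  ...
  [-2.78540,-2.78520] ⇒ x*=-2.7853
Interval (-2.7853, 0).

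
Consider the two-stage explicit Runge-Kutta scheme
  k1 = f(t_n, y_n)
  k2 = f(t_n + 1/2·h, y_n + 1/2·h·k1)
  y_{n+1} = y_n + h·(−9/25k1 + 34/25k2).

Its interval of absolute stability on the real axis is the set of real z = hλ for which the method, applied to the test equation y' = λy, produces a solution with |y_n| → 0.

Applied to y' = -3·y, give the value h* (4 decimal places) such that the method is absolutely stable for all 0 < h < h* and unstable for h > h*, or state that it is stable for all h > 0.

Set f=λy, z=hλ:
  k1=λy_n ⇒ h·k1=z·y_n;  k2=λ(1+1/2z)y_n ⇒ h·k2=z(1+1/2z)y_n
  y_{n+1}/y_n = 1 − 9/25z + 34/25z(1+1/2z) = 1 + z + 17/25z²
  R(z) = 1 + z + 17/25z².

Solve |R(x)|<1 on ℝ⁻.
x=-0.89: |R|=0.6486
R=1: x+17/25x²=0 ⇒ x=−25/17=-1.4706; min R=1−1/(4·17/25)=0.6324>−1
Confirm numerically:
  x=-1.022: |R|=0.68825 <1
  x=-0.771: |R|=0.63322 <1
  x=-0.615: |R|=0.64219 <1
  x=-2.011: |R|=1.73900 >1
  x=-1.761: |R|=1.34776 >1
Interval (-1.4706, 0).

(-1.4706,0); λ=-3 ⇒ h* = (25/17)/3 = 0.4902.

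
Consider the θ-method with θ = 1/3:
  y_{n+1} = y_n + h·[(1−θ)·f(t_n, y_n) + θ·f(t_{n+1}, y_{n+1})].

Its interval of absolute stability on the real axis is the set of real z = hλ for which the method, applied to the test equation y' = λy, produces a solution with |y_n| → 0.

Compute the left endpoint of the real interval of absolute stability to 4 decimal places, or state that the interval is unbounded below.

Set f=λy, z=hλ:
  y_{n+1} = y_n + z·[2/3·y_n + 1/3·y_{n+1}] ⇒ (1 − 1/3z)y_{n+1} = (1 + 2/3z)y_n
  R(z) = (1 + 2/3z)/(1 − 1/3z).

Solve |R(x)|<1 on ℝ⁻.
x=-1.38: |R|=0.0548
R=−1: 1+2/3x = −1+1/3x ⇒ -1/3x=2 ⇒ x=2/(-1/3)=-6.0000
Confirm numerically:
  x=-4.269: |R|=0.76187 <1
  x=-4.073: |R|=0.72756 <1
  x=-4.050: |R|=0.72340 <1
  x=-2.405: |R|=0.33488 <1
  x=-6.456: |R|=1.04822 >1
  x=-6.092: |R|=1.01012 >1
Stable set (-6.0000, 0).

left endpoint -6.0000.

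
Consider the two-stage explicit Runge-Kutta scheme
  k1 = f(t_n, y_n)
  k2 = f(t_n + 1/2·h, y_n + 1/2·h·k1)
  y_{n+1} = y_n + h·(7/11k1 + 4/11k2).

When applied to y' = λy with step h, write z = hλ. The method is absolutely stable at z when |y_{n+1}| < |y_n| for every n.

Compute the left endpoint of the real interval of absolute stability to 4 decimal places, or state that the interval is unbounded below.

With y'=λy (z=hλ):
  k1=λy_n ⇒ h·k1=z·y_n;  k2=λ(1+1/2z)y_n ⇒ h·k2=z(1+1/2z)y_n
  y_{n+1}/y_n = 1 + 7/11z + 4/11z(1+1/2z) = 1 + z + 2/11z²
  ⇒ R(z) = 1 + z + 2/11z².

Need |R(x)|<1, x<0.
x=-1.27: |R|=0.0233
R=1: x+2/11x²=0 ⇒ x=−11/2=-5.5000; min R=1−1/(4·2/11)=-0.3750>−1
Confirm numerically:
  x=-5.265: |R|=0.77504 <1
  x=-4.792: |R|=0.38314 <1
  x=-3.040: |R|=0.35971 <1
  x=-6.089: |R|=1.65208 >1
  x=-6.032: |R|=1.58346 >1
  x=-5.794: |R|=1.30972 >1
So |R|<1 on (-5.5000, 0).

left endpoint -5.5000.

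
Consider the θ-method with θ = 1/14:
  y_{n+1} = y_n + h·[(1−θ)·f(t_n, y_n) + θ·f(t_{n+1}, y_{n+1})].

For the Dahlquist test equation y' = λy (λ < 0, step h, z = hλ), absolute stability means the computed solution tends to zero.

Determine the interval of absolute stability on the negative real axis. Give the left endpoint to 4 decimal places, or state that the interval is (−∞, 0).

z∈(-2.3333,0).

Test eqn y'=λy, z=hλ:
  y_{n+1} = y_n + z·[13/14·y_n + 1/14·y_{n+1}] ⇒ (1 − 1/14z)y_{n+1} = (1 + 13/14z)y_n
  Hence R(z) = (1 + 13/14z)/(1 − 1/14z).

Find x<0 with |R(x)|<1.
x=-1.48: |R|=0.3385
R=−1: 1+13/14x = −1+1/14x ⇒ -6/7x=2 ⇒ x=2/(-6/7)=-2.3333
Confirm numerically:
  x=-1.333: |R|=0.21711 <1
  x=-1.278: |R|=0.17110 <1
  x=-1.139: |R|=0.05331 <1
  x=-1.138: |R|=0.05245 <1
  x=-2.830: |R|=1.35413 >1
  x=-2.777: |R|=1.31734 >1
  x=-2.541: |R|=1.15066 >1
Interval (-2.3333, 0).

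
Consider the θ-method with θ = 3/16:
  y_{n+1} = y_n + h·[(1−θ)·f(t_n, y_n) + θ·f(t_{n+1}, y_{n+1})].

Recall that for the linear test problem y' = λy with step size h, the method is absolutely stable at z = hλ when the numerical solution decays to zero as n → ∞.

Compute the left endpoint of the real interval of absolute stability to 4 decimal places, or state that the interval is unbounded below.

z* = -3.2000.

With y'=λy (z=hλ):
  y_{n+1} = y_n + z·[13/16·y_n + 3/16·y_{n+1}] ⇒ (1 − 3/16z)y_{n+1} = (1 + 13/16z)y_n
  so R(z) = (1 + 13/16z)/(1 − 3/16z).

Find x<0 with |R(x)|<1.
x=-0.73: |R|=0.3579
R=−1: 1+13/16x = −1+3/16x ⇒ -5/8x=2 ⇒ x=2/(-5/8)=-3.2000
Confirm numerically:
  x=-2.177: |R|=0.54596 <1
  x=-2.149: |R|=0.53179 <1
  x=-2.134: |R|=0.52415 <1
  x=-1.968: |R|=0.43755 <1
  x=-3.655: |R|=1.16874 >1
  x=-3.431: |R|=1.08786 >1
Stable set (-3.2000, 0).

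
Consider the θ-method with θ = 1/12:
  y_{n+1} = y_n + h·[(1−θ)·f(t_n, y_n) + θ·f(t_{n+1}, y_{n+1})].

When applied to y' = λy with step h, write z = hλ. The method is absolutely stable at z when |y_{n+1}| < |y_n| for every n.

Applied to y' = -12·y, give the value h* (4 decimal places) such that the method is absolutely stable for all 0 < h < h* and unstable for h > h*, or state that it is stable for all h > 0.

(-2.4000,0); λ=-12 ⇒ h* = (12/5)/12 = 0.2000.

Test eqn y'=λy, z=hλ:
  y_{n+1} = y_n + z·[11/12·y_n + 1/12·y_{n+1}] ⇒ (1 − 1/12z)y_{n+1} = (1 + 11/12z)y_n
  ⇒ R(z) = (1 + 11/12z)/(1 − 1/12z).

Need |R(x)|<1, x<0.
x=-1.47: |R|=0.3096
R=−1: 1+11/12x = −1+1/12x ⇒ -5/6x=2 ⇒ x=2/(-5/6)=-2.4000
Confirm numerically:
  x=-1.887: |R|=0.63059 <1
  x=-1.726: |R|=0.50896 <1
  x=-1.487: |R|=0.32305 <1
  x=-2.597: |R|=1.13496 >1
  x=-2.495: |R|=1.06554 >1
Interval (-2.4000, 0).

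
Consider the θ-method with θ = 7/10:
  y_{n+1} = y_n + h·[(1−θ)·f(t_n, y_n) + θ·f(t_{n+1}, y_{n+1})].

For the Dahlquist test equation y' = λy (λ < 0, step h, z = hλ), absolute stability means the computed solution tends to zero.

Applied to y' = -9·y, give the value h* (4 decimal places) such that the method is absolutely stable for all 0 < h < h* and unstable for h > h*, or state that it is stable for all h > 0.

interval (−∞, 0). Any h>0 works for λ=-9.

Test eqn y'=λy, z=hλ:
  y_{n+1} = y_n + z·[3/10·y_n + 7/10·y_{n+1}] ⇒ (1 − 7/10z)y_{n+1} = (1 + 3/10z)y_n
  ⇒ R(z) = (1 + 3/10z)/(1 − 7/10z).

Boundary: |R(x)|=1, x<0.
x=-0.52: |R|=0.6188
x=-2: |R|=0.1667
x=-10: |R|=0.2500
x=-100: |R|=0.4085
θ=7/10≥1/2 ⇒ |1+3/10x|<|1−7/10x| ∀x<0 ⇒ stable on all of ℝ⁻.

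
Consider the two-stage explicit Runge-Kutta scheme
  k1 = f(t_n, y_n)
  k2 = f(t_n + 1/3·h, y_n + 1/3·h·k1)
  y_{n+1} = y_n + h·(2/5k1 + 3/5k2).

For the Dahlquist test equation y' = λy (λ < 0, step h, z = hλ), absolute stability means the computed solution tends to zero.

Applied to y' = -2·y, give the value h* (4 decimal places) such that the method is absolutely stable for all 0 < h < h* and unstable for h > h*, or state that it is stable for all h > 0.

On y'=λy, z=hλ:
  k1=λy_n ⇒ h·k1=z·y_n;  k2=λ(1+1/3z)y_n ⇒ h·k2=z(1+1/3z)y_n
  y_{n+1}/y_n = 1 + 2/5z + 3/5z(1+1/3z) = 1 + z + 1/5z²
  Hence R(z) = 1 + z + 1/5z².

Need |R(x)|<1, x<0.
x=-0.7: |R|=0.3980
R=1: x+1/5x²=0 ⇒ x=−5=-5.0000; min R=1−1/(4·1/5)=-0.2500>−1
Confirm numerically:
  x=-4.227: |R|=0.34651 <1
  x=-2.829: |R|=0.22835 <1
  x=-2.208: |R|=0.23295 <1
  x=-2.082: |R|=0.21506 <1
  x=-5.133: |R|=1.13654 >1
  x=-5.038: |R|=1.03829 >1
Interval (-5.0000, 0).

(-5.0000,0); λ=-2 ⇒ h* = (5)/2 = 2.5000.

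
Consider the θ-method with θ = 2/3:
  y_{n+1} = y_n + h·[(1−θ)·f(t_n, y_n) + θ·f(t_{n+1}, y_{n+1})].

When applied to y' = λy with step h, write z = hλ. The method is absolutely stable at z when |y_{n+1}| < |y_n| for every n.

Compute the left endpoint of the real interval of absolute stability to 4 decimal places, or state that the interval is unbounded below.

unbounded; (−∞, 0).

Test eqn y'=λy, z=hλ:
  y_{n+1} = y_n + z·[1/3·y_n + 2/3·y_{n+1}] ⇒ (1 − 2/3z)y_{n+1} = (1 + 1/3z)y_n
  Hence R(z) = (1 + 1/3z)/(1 − 2/3z).

Find x<0 with |R(x)|<1.
x=-1.77: |R|=0.1881
x=-2: |R|=0.1429
x=-10: |R|=0.3043
x=-100: |R|=0.4778
θ=2/3≥1/2 ⇒ |1+1/3x|<|1−2/3x| ∀x<0 ⇒ stable on all of ℝ⁻.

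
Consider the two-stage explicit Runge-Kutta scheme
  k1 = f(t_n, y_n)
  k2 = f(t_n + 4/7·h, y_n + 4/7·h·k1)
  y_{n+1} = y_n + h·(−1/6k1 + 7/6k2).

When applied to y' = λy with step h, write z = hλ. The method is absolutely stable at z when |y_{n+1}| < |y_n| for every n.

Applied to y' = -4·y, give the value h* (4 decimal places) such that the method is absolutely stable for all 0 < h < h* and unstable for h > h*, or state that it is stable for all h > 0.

With y'=λy (z=hλ):
  k1=λy_n ⇒ h·k1=z·y_n;  k2=λ(1+4/7z)y_n ⇒ h·k2=z(1+4/7z)y_n
  y_{n+1}/y_n = 1 − 1/6z + 7/6z(1+4/7z) = 1 + z + 2/3z²
  ⇒ R(z) = 1 + z + 2/3z².

Find x<0 with |R(x)|<1.
x=-1.07: |R|=0.6933
R=1: x+2/3x²=0 ⇒ x=−3/2=-1.5000; min R=1−1/(4·2/3)=0.6250>−1
Confirm numerically:
  x=-1.204: |R|=0.76241 <1
  x=-0.950: |R|=0.65167 <1
  x=-0.795: |R|=0.62635 <1
  x=-0.640: |R|=0.63307 <1
  x=-1.708: |R|=1.23684 >1
  x=-1.637: |R|=1.14951 >1
Interval (-1.5000, 0).

(-1.5000,0); λ=-4 ⇒ h* = (3/2)/4 = 0.3750.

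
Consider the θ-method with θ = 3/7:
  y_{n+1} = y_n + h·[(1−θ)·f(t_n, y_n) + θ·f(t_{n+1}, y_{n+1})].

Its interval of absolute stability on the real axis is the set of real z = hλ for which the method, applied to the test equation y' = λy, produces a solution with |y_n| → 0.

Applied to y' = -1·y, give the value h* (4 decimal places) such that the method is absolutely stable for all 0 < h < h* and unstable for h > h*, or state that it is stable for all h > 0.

On y'=λy, z=hλ:
  y_{n+1} = y_n + z·[4/7·y_n + 3/7·y_{n+1}] ⇒ (1 − 3/7z)y_{n+1} = (1 + 4/7z)y_n
  R(z) = (1 + 4/7z)/(1 − 3/7z).

Need |R(x)|<1, x<0.
x=-0.85: |R|=0.3770
R=−1: 1+4/7x = −1+3/7x ⇒ -1/7x=2 ⇒ x=2/(-1/7)=-14.0000
Confirm numerically:
  x=-13.746: |R|=0.99473 <1
  x=-12.112: |R|=0.95643 <1
  x=-9.782: |R|=0.88395 <1
  x=-9.498: |R|=0.87316 <1
  x=-14.570: |R|=1.01124 >1
  x=-14.320: |R|=1.00641 >1
  x=-14.310: |R|=1.00621 >1
Stable set (-14.0000, 0).

(-14.0000,0); λ=-1 ⇒ h* = (14)/1 = 14.0000.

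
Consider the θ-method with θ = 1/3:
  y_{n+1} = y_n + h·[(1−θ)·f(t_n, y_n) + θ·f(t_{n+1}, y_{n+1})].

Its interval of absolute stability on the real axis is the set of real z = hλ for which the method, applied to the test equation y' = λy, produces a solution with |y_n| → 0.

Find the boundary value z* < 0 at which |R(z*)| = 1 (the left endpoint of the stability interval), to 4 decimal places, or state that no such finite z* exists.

Test eqn y'=λy, z=hλ:
  y_{n+1} = y_n + z·[2/3·y_n + 1/3·y_{n+1}] ⇒ (1 − 1/3z)y_{n+1} = (1 + 2/3z)y_n
  ⇒ R(z) = (1 + 2/3z)/(1 − 1/3z).

Find x<0 with |R(x)|<1.
x=-0.46: |R|=0.6012
R=−1: 1+2/3x = −1+1/3x ⇒ -1/3x=2 ⇒ x=2/(-1/3)=-6.0000
Confirm numerically:
  x=-4.659: |R|=0.82491 <1
  x=-3.983: |R|=0.71116 <1
  x=-2.400: |R|=0.33333 <1
  x=-6.556: |R|=1.05818 >1
  x=-6.417: |R|=1.04428 >1
  x=-6.228: |R|=1.02471 >1
Interval (-6.0000, 0).

left endpoint -6.0000.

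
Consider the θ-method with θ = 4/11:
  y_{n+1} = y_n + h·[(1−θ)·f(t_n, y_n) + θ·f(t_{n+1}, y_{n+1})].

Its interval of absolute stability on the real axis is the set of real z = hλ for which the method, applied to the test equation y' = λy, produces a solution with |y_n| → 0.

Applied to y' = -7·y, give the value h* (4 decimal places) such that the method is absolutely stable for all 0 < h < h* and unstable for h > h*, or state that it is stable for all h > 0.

Set f=λy, z=hλ:
  y_{n+1} = y_n + z·[7/11·y_n + 4/11·y_{n+1}] ⇒ (1 − 4/11z)y_{n+1} = (1 + 7/11z)y_n
  ⇒ R(z) = (1 + 7/11z)/(1 − 4/11z).

Find x<0 with |R(x)|<1.
x=-1.57: |R|=0.0006
R=−1: 1+7/11x = −1+4/11x ⇒ -3/11x=2 ⇒ x=2/(-3/11)=-7.3333
Confirm numerically:
  x=-6.314: |R|=0.91566 <1
  x=-6.202: |R|=0.90522 <1
  x=-6.149: |R|=0.90019 <1
  x=-5.431: |R|=0.82560 <1
  x=-7.755: |R|=1.03010 >1
  x=-7.534: |R|=1.01463 >1
  x=-7.497: |R|=1.01198 >1
Interval (-7.3333, 0).

(-7.3333,0); λ=-7 ⇒ h* = (22/3)/7 = 1.0476.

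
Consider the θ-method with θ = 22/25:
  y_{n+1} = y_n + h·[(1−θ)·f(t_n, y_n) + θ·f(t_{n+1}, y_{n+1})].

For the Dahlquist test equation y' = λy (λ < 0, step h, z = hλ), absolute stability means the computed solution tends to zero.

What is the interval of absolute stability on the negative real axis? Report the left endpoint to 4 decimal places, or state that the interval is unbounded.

With y'=λy (z=hλ):
  y_{n+1} = y_n + z·[3/25·y_n + 22/25·y_{n+1}] ⇒ (1 − 22/25z)y_{n+1} = (1 + 3/25z)y_n
  Hence R(z) = (1 + 3/25z)/(1 − 22/25z).

Find x<0 with |R(x)|<1.
x=-0.46: |R|=0.6726
x=-2: |R|=0.2754
x=-10: |R|=0.0204
x=-100: |R|=0.1236
θ=22/25≥1/2 ⇒ |1+3/25x|<|1−22/25x| ∀x<0 ⇒ interval (−∞,0).

interval (−∞, 0).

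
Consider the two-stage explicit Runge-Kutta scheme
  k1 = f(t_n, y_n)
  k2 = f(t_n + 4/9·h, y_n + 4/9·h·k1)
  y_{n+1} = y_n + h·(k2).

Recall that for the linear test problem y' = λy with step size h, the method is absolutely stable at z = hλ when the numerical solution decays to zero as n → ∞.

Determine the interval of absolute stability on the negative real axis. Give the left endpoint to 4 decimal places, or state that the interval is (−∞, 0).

z∈(-2.2500,0).

With y'=λy (z=hλ):
  k1=λy_n ⇒ h·k1=z·y_n;  k2=λ(1+4/9z)y_n ⇒ h·k2=z(1+4/9z)y_n
  y_{n+1}/y_n = 1 + z(1+4/9z) = 1 + z + 4/9z²
  ⇒ R(z) = 1 + z + 4/9z².

Solve |R(x)|<1 on ℝ⁻.
x=-0.77: |R|=0.4935
R=1: x+4/9x²=0 ⇒ x=−9/4=-2.2500; min R=1−1/(4·4/9)=0.4375>−1
Confirm numerically:
  x=-1.615: |R|=0.54421 <1
  x=-1.284: |R|=0.44874 <1
  x=-1.217: |R|=0.44126 <1
  x=-2.756: |R|=1.61979 >1
  x=-2.474: |R|=1.24630 >1
Interval (-2.2500, 0).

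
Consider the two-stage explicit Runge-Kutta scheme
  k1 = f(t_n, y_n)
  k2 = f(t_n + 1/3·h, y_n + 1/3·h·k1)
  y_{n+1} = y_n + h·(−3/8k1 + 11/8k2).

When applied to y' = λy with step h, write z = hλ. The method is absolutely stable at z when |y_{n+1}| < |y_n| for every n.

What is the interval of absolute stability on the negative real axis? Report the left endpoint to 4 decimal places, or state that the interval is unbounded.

Set f=λy, z=hλ:
  k1=λy_n ⇒ h·k1=z·y_n;  k2=λ(1+1/3z)y_n ⇒ h·k2=z(1+1/3z)y_n
  y_{n+1}/y_n = 1 − 3/8z + 11/8z(1+1/3z) = 1 + z + 11/24z²
  so R(z) = 1 + z + 11/24z².

Solve |R(x)|<1 on ℝ⁻.
x=-1.2: |R|=0.4600
R=1: x+11/24x²=0 ⇒ x=−24/11=-2.1818; min R=1−1/(4·11/24)=0.4545>−1
Confirm numerically:
  x=-1.823: |R|=0.70019 <1
  x=-1.417: |R|=0.50328 <1
  x=-1.313: |R|=0.47715 <1
  x=-0.952: |R|=0.46339 <1
  x=-2.725: |R|=1.67841 >1
  x=-2.668: |R|=1.59452 >1
So |R|<1 on (-2.1818, 0).

z∈(-2.1818,0).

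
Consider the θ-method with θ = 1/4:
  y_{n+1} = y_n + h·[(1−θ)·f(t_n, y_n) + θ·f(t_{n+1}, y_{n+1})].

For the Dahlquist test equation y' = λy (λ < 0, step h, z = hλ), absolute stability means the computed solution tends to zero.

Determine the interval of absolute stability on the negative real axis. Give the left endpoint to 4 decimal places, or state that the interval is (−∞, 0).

Test eqn y'=λy, z=hλ:
  y_{n+1} = y_n + z·[3/4·y_n + 1/4·y_{n+1}] ⇒ (1 − 1/4z)y_{n+1} = (1 + 3/4z)y_n
  ⇒ R(z) = (1 + 3/4z)/(1 − 1/4z).

Solve |R(x)|<1 on ℝ⁻.
x=-1.51: |R|=0.0962
R=−1: 1+3/4x = −1+1/4x ⇒ -1/2x=2 ⇒ x=2/(-1/2)=-4.0000
Confirm numerically:
  x=-3.434: |R|=0.84773 <1
  x=-3.421: |R|=0.84396 <1
  x=-3.297: |R|=0.80732 <1
  x=-1.905: |R|=0.29043 <1
  x=-4.384: |R|=1.09160 >1
  x=-4.277: |R|=1.06693 >1
  x=-4.256: |R|=1.06202 >1
Stable set (-4.0000, 0).

(-4.0000, 0).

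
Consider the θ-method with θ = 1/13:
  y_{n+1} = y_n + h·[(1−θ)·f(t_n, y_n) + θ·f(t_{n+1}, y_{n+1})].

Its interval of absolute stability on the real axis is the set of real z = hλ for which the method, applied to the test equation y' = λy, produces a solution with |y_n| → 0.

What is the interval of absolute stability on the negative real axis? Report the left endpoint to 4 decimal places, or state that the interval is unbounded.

Test eqn y'=λy, z=hλ:
  y_{n+1} = y_n + z·[12/13·y_n + 1/13·y_{n+1}] ⇒ (1 − 1/13z)y_{n+1} = (1 + 12/13z)y_n
  so R(z) = (1 + 12/13z)/(1 − 1/13z).

Solve |R(x)|<1 on ℝ⁻.
x=-0.87: |R|=0.1846
R=−1: 1+12/13x = −1+1/13x ⇒ -11/13x=2 ⇒ x=2/(-11/13)=-2.3636
Confirm numerically:
  x=-2.045: |R|=0.76703 <1
  x=-1.834: |R|=0.60725 <1
  x=-1.622: |R|=0.44207 <1
  x=-1.489: |R|=0.33598 <1
  x=-2.911: |R|=1.37842 >1
  x=-2.453: |R|=1.06361 >1
  x=-2.419: |R|=1.03950 >1
So |R|<1 on (-2.3636, 0).

z∈(-2.3636,0).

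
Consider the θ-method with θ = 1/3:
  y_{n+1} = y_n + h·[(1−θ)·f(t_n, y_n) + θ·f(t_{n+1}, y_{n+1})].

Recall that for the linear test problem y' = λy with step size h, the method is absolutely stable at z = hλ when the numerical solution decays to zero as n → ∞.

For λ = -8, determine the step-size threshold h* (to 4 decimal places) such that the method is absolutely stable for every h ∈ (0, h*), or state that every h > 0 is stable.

(-6.0000,0); λ=-8 ⇒ h* = (6)/8 = 0.7500.

On y'=λy, z=hλ:
  y_{n+1} = y_n + z·[2/3·y_n + 1/3·y_{n+1}] ⇒ (1 − 1/3z)y_{n+1} = (1 + 2/3z)y_n
  Hence R(z) = (1 + 2/3z)/(1 − 1/3z).

Need |R(x)|<1, x<0.
x=-1.04: |R|=0.2277
R=−1: 1+2/3x = −1+1/3x ⇒ -1/3x=2 ⇒ x=2/(-1/3)=-6.0000
Confirm numerically:
  x=-5.911: |R|=0.99001 <1
  x=-5.671: |R|=0.96206 <1
  x=-4.573: |R|=0.81157 <1
  x=-2.637: |R|=0.40341 <1
  x=-6.182: |R|=1.01982 >1
  x=-6.136: |R|=1.01489 >1
So |R|<1 on (-6.0000, 0).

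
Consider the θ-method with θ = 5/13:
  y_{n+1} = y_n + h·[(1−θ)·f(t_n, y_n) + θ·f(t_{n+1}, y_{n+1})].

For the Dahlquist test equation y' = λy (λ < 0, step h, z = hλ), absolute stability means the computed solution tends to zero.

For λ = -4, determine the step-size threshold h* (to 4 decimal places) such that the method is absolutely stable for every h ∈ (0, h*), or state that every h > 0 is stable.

Set f=λy, z=hλ:
  y_{n+1} = y_n + z·[8/13·y_n + 5/13·y_{n+1}] ⇒ (1 − 5/13z)y_{n+1} = (1 + 8/13z)y_n
  R(z) = (1 + 8/13z)/(1 − 5/13z).

Find x<0 with |R(x)|<1.
x=-1.08: |R|=0.2370
R=−1: 1+8/13x = −1+5/13x ⇒ -3/13x=2 ⇒ x=2/(-3/13)=-8.6667
Confirm numerically:
  x=-7.642: |R|=0.93997 <1
  x=-6.362: |R|=0.84570 <1
  x=-4.925: |R|=0.70166 <1
  x=-4.745: |R|=0.67965 <1
  x=-9.256: |R|=1.02982 >1
  x=-8.817: |R|=1.00790 >1
  x=-8.764: |R|=1.00514 >1
So |R|<1 on (-8.6667, 0).

(-8.6667,0); λ=-4 ⇒ h* = (26/3)/4 = 2.1667.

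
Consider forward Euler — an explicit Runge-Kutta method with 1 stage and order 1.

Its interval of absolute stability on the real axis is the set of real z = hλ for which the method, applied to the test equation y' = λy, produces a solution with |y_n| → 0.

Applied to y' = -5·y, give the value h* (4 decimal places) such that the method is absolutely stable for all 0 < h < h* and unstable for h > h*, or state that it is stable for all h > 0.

Test eqn y'=λy, z=hλ:
  order 1, 1-stage ⇒ R(z)=1+z
  (e.g. R(-0.54)=0.46000, |R|=0.46000)

Find x<0 with |R(x)|<1.
x=-0.54: |R|=0.4600
|R(-2.32)|=1.3200 |R(-2.29)|=1.2900 |R(-2.21)|=1.2100
Bisect:
  x_lo=-2.7263 |R|=1.7263  x_hi=-0.1764 |R|=0.8236
  mid=-1.45137 |R|=0.45137 →hi
  mid=-2.08884 |R|=1.08884 →lo
  mid=-1.77011 |R|=0.77011 →hi
  mid=-1.92947 |R|=0.92947 →hi
  mid=-2.00916 |R|=1.00916 →lo
  mid=-1.96932 |R|=0.96932 →hi
  mid=-1.98924 |R|=0.98924 →hi
  mid=-1.99920 |R|=0.99920 →hi
  mid=-2.00418 |R|=1.00418 →lo
  ...
  [-2.00013,-1.99998] ⇒ x*=-2.0000
Stable set (-2.0000, 0).

(-2.0000,0); λ=-5 ⇒ h* = 0.4000.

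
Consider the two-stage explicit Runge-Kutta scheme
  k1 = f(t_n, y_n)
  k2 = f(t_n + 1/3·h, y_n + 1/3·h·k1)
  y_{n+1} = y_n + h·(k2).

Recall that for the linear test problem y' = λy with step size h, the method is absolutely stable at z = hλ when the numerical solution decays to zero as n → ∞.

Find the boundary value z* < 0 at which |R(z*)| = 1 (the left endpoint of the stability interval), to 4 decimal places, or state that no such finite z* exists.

z* = -3.0000.

Set f=λy, z=hλ:
  k1=λy_n ⇒ h·k1=z·y_n;  k2=λ(1+1/3z)y_n ⇒ h·k2=z(1+1/3z)y_n
  y_{n+1}/y_n = 1 + z(1+1/3z) = 1 + z + 1/3z²
  ⇒ R(z) = 1 + z + 1/3z².

Find x<0 with |R(x)|<1.
x=-0.32: |R|=0.7141
R=1: x+1/3x²=0 ⇒ x=−3=-3.0000; min R=1−1/(4·1/3)=0.2500>−1
Confirm numerically:
  x=-2.810: |R|=0.82203 <1
  x=-1.593: |R|=0.25288 <1
  x=-1.589: |R|=0.25264 <1
  x=-1.299: |R|=0.26347 <1
  x=-3.486: |R|=1.56473 >1
  x=-3.173: |R|=1.18298 >1
  x=-3.053: |R|=1.05394 >1
Stable set (-3.0000, 0).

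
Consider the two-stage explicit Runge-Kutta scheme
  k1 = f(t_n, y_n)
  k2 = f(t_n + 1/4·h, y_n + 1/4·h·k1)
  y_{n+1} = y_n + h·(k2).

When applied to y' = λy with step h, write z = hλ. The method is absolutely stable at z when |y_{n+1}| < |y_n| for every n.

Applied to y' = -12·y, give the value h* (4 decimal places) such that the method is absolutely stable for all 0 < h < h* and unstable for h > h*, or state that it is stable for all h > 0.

Set f=λy, z=hλ:
  k1=λy_n ⇒ h·k1=z·y_n;  k2=λ(1+1/4z)y_n ⇒ h·k2=z(1+1/4z)y_n
  y_{n+1}/y_n = 1 + z(1+1/4z) = 1 + z + 1/4z²
  ⇒ R(z) = 1 + z + 1/4z².

Find x<0 with |R(x)|<1.
x=-1.17: |R|=0.1722
R=1: x+1/4x²=0 ⇒ x=−4=-4.0000; min R=1−1/(4·1/4)=0.0000>−1
Confirm numerically:
  x=-3.622: |R|=0.65772 <1
  x=-2.490: |R|=0.06003 <1
  x=-1.655: |R|=0.02976 <1
  x=-4.531: |R|=1.60149 >1
  x=-4.092: |R|=1.09412 >1
So |R|<1 on (-4.0000, 0).

(-4.0000,0); λ=-12 ⇒ h* = (4)/12 = 0.3333.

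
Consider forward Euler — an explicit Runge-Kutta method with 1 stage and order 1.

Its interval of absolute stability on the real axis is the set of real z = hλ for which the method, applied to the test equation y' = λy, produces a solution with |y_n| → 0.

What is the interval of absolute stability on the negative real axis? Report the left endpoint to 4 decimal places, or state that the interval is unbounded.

z∈(-2.0000,0).

Set f=λy, z=hλ:
  order 1, 1-stage ⇒ R(z)=1+z
  (e.g. R(-0.73)=0.27000, |R|=0.27000)

Solve |R(x)|<1 on ℝ⁻.
x=-0.73: |R|=0.2700
|R(-1.96)|=0.9600 |R(-1.68)|=0.6800 |R(-0.97)|=0.0300
Bisect:
  x_lo=-2.4153 |R|=1.4153  x_hi=-0.1655 |R|=0.8345
  mid=-1.29038 |R|=0.29038 →hi
  mid=-1.85282 |R|=0.85282 →hi
  mid=-2.13403 |R|=1.13403 →lo
  mid=-1.99342 |R|=0.99342 →hi
  mid=-2.06373 |R|=1.06373 →lo
  mid=-2.02858 |R|=1.02858 →lo
  mid=-2.01100 |R|=1.01100 →lo
  mid=-2.00221 |R|=1.00221 →lo
  mid=-1.99782 |R|=0.99782 →hi
  mid=-2.00002 |R|=1.00002 →lo
  ...
  [-2.00002,-1.99988] ⇒ x*=-2.0000
Stable set (-2.0000, 0).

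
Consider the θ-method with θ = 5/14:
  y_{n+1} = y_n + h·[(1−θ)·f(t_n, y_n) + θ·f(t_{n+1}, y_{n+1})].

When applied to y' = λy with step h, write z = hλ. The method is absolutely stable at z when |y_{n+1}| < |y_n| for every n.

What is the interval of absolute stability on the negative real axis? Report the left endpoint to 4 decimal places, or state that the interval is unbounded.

On y'=λy, z=hλ:
  y_{n+1} = y_n + z·[9/14·y_n + 5/14·y_{n+1}] ⇒ (1 − 5/14z)y_{n+1} = (1 + 9/14z)y_n
  so R(z) = (1 + 9/14z)/(1 − 5/14z).

Need |R(x)|<1, x<0.
x=-1.3: |R|=0.1122
R=−1: 1+9/14x = −1+5/14x ⇒ -2/7x=2 ⇒ x=2/(-2/7)=-7.0000
Confirm numerically:
  x=-5.985: |R|=0.90757 <1
  x=-4.894: |R|=0.78102 <1
  x=-2.955: |R|=0.43771 <1
  x=-7.383: |R|=1.03009 >1
  x=-7.148: |R|=1.01190 >1
  x=-7.053: |R|=1.00430 >1
Interval (-7.0000, 0).

z∈(-7.0000,0).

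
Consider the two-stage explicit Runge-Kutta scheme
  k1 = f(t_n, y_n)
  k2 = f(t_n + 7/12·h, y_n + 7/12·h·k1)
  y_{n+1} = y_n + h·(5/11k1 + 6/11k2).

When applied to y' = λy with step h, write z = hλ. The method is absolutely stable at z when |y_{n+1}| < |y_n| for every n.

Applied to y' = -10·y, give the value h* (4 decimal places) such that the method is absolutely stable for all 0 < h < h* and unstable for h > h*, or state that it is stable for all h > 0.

(-3.1429,0); λ=-10 ⇒ h* = (22/7)/10 = 0.3143.

Test eqn y'=λy, z=hλ:
  k1=λy_n ⇒ h·k1=z·y_n;  k2=λ(1+7/12z)y_n ⇒ h·k2=z(1+7/12z)y_n
  y_{n+1}/y_n = 1 + 5/11z + 6/11z(1+7/12z) = 1 + z + 7/22z²
  Hence R(z) = 1 + z + 7/22z².

Find x<0 with |R(x)|<1.
x=-1.45: |R|=0.2190
R=1: x+7/22x²=0 ⇒ x=−22/7=-3.1429; min R=1−1/(4·7/22)=0.2143>−1
Confirm numerically:
  x=-2.504: |R|=0.49101 <1
  x=-2.473: |R|=0.47291 <1
  x=-2.462: |R|=0.46664 <1
  x=-1.930: |R|=0.25520 <1
  x=-3.711: |R|=1.67085 >1
  x=-3.227: |R|=1.08640 >1
So |R|<1 on (-3.1429, 0).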